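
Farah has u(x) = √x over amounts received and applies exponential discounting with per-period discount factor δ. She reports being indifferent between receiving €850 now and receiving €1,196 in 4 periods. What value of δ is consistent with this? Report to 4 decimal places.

Equating discounted utilities: u(850) = δ^4·u(1196) ⇒ δ^4 = u(850)/u(1196).
Since u(x) = √x, δ^4 = √(850/1196) = 0.84303.
Hence δ = (0.84303)^(1/4) = 0.958211.

δ ≈ 0.9582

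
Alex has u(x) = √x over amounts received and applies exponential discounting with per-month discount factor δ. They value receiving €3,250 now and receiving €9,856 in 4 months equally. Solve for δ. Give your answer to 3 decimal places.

The payoff in 4 months is discounted by δ^4, so u(3250) = δ^4·u(9856) and δ^4 = u(3250)/u(9856).
Since u(x) = √x, δ^4 = √(3250/9856) = 0.57424.
Hence δ = (0.57424)^(1/4) = 0.87051.

δ ≈ 0.871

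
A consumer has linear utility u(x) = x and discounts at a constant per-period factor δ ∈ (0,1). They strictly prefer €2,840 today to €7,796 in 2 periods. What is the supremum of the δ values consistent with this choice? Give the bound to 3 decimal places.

The preference means 2840 > δ^2·7796.
Hence δ^2 < 2840/7796 = 0.36429, and x ↦ x^(1/2) is increasing on (0,∞).
δ < 0.36429^(1/2) = 0.604.

δ < 0.604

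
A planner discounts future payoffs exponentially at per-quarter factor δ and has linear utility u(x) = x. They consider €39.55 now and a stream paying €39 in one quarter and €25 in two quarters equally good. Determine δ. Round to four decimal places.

δ ≈ 0.7000

The stream is worth 39δ + 25δ² today, so 39δ + 25δ² = 39.55.
So 25δ² + 39δ − 39.55 = 0.
The positive root is δ = [−39 + √(39² + 4·25·39.55)] / (2·25) = (−39 + 74.000)/50 ≈ 0.7000.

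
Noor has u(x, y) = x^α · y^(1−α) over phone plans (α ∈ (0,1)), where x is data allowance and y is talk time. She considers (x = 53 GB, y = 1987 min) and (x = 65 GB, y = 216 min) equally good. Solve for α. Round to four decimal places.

α ≈ 0.9158

Indifference: 53^α · 1987^(1−α) = 65^α · 216^(1−α).
Rearrange to (53/65)^α = (216/1987)^(1−α) and take logs: α·-0.2040954 = (1−α)·-2.2191028.
With A = -0.2040954 and B = -2.2191028: α·A = (1−α)·B, so α = B/(A+B) = -2.2191028/-2.4231982 ≈ 0.9158.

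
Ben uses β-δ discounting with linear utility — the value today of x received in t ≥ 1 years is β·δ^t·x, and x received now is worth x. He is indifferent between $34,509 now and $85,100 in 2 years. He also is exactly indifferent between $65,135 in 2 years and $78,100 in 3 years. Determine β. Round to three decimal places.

β ≈ 0.583

The second indifference involves only future payoffs, so β cancels: β·δ^2·65135 = β·δ^3·78100, giving δ = 65135/78100 = 0.83399.
Now use the now-vs-future pair: 34509 = β·δ^2·85100 gives β = 34509/(0.69555·85100) ≈ 0.583.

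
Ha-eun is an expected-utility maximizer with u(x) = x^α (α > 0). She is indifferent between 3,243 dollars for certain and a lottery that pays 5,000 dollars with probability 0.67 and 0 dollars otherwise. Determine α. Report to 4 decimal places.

Since u(0) = 0, the lottery's EU is 0.67·5000^α.
Setting u(3243) equal to that: 3243^α = 0.67·5000^α ⇒ (3243/5000)^α = 0.67.
Taking logs: α·ln(3243/5000) = ln(0.67), so α = -0.4004776 / -0.4329391 ≈ 0.9250.

α ≈ 0.9250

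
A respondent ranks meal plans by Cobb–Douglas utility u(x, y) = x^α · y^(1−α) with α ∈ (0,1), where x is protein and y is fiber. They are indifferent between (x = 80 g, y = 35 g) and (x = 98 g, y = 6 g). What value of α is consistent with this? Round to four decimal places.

Set the two utilities equal: 80^α·35^(1−α) = 98^α·6^(1−α).
(80/98)^α = (6/35)^(1−α); take logs: α·ln(80/98) = (1−α)·ln(6/35), i.e. α·-0.2029408 = (1−α)·-1.7635886.
Thus α·(-1.9665294) = -1.7635886, so α = -1.7635886/-1.9665294 ≈ 0.8968.

α ≈ 0.8968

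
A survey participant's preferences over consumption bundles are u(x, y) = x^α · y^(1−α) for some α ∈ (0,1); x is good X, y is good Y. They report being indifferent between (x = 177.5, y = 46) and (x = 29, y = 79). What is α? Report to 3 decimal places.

Indifference: 177.5^α · 46^(1−α) = 29^α · 79^(1−α).
Rearrange to (177.5/29)^α = (79/46)^(1−α) and take logs: α·1.811675 = (1−α)·0.540806.
So α/(1−α) = (0.540806)/(1.811675) = 0.298512, and α = 0.298512/1.298512 ≈ 0.230.

α ≈ 0.230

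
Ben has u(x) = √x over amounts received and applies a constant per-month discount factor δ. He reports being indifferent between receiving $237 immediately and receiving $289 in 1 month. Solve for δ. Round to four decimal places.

Equating discounted utilities: u(237) = δ·u(289) ⇒ δ = u(237)/u(289).
With u(x) = √x: δ = √237/√289 = √(237/289) = 0.90558.

δ ≈ 0.9056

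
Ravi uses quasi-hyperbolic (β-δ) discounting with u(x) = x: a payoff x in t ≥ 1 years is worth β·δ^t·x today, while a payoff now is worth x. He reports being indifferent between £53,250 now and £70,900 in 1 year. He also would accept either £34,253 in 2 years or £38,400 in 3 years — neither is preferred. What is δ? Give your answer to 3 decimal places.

δ ≈ 0.892

Both payoffs in the second observation are in the future, so β drops out: δ^2·34253 = δ^3·38400 ⇒ δ = 34253/38400 = 0.89201.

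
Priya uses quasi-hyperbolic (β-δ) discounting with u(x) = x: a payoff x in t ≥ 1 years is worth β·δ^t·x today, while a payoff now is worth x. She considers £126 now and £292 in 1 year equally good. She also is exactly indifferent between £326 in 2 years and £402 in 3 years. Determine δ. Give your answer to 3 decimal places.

δ ≈ 0.811

From the later pair, β·δ^2·326 = β·δ^3·402; dividing through, δ = 326/402 = 0.81095.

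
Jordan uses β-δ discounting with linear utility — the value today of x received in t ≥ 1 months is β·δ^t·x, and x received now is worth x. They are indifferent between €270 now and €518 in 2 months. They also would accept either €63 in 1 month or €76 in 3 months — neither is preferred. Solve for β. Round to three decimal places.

β ≈ 0.629

Both payoffs in the second observation are in the future, so β drops out: δ^1·63 = δ^3·76 ⇒ δ^2 = 63/76 = 0.82895, so δ = 0.91047.
Now use the now-vs-future pair: 270 = β·δ^2·518 gives β = 270/(0.82895·518) ≈ 0.629.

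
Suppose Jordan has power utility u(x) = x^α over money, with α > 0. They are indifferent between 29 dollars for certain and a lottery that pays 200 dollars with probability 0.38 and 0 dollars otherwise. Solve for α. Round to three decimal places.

The lottery's expected utility is 0.38·u(200) + 0.62·u(0) = 0.38·200^α (since u(0) = 0 for α > 0).
Setting u(29) equal to that: 29^α = 0.38·200^α ⇒ (29/200)^α = 0.38.
Taking logs: α·ln(29/200) = ln(0.38), so α = -0.967584 / -1.931022 ≈ 0.501.

α ≈ 0.501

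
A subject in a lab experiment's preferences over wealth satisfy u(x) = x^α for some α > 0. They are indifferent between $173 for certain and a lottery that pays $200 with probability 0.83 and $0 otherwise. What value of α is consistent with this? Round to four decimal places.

α ≈ 1.2848

The lottery's expected utility is 0.83·u(200) + 0.17·u(0) = 0.83·200^α (since u(0) = 0 for α > 0).
Equating: 173^α = 0.83·200^α, i.e. 0.8650^α = 0.83.
Take logs: α = ln 0.83 / ln(173/200) ≈ 1.284803.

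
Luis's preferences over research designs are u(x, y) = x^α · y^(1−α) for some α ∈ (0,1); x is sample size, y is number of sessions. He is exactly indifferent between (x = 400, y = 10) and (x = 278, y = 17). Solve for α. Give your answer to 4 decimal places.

The Cobb–Douglas utilities coincide, so 400^α·10^(1−α) = 278^α·17^(1−α).
Taking logs: α·ln 400 + (1−α)·ln 10 = α·ln 278 + (1−α)·ln 17, i.e. α·0.3638434 = (1−α)·0.5306283.
Thus α·(0.8944717) = 0.5306283, so α = 0.5306283/0.8944717 ≈ 0.5932.

α ≈ 0.5932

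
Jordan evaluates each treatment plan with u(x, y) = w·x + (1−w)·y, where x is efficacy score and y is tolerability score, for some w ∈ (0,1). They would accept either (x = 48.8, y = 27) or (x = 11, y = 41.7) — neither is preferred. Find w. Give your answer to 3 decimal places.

u(48.8,27) = u(11,41.7) means w·48.8 + (1−w)·27 = w·11 + (1−w)·41.7.
Collecting terms: w·37.8 = (1−w)·14.7.
The marginal rate of substitution is 14.7/37.8, so w = 14.7/(37.8+14.7) = 0.280.

w = 0.280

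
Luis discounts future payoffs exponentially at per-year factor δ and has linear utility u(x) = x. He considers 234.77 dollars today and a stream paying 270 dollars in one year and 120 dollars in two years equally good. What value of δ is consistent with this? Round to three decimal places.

δ ≈ 0.670

The stream is worth 270δ + 120δ² today, so 270δ + 120δ² = 234.77.
That is, 120δ² + 270δ − 234.77 = 0, a quadratic in δ.
By the quadratic formula (taking the positive root), δ = (−270 + √185589.60) / 240 ≈ 0.670.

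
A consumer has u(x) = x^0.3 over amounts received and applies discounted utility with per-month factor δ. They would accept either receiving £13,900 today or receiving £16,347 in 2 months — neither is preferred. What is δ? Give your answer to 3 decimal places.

δ ≈ 0.976

Indifference means u(13900) = δ^2 · u(16347), so δ^2 = u(13900)/u(16347).
With u(x) = x^0.3: δ^2 = 13900^0.3/16347^0.3 = (13900/16347)^0.3 = 0.95252.
Taking the square root: δ = 0.95252^(1/2) ≈ 0.976.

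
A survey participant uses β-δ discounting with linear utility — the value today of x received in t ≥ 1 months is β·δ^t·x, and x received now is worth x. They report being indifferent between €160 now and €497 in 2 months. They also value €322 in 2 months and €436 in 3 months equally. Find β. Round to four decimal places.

Both payoffs in the second observation are in the future, so β drops out: δ^2·322 = δ^3·436 ⇒ δ = 322/436 = 0.73853.
Substituting δ into 160 = β·δ^2·497: β = 160/(271.079) ≈ 0.5902.

β ≈ 0.5902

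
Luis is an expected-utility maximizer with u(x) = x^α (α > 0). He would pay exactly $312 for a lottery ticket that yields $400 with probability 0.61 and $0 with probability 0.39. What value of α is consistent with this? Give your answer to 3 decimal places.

α ≈ 1.989

The lottery's expected utility is 0.61·u(400) + 0.39·u(0) = 0.61·400^α (since u(0) = 0 for α > 0).
Setting u(312) equal to that: 312^α = 0.61·400^α ⇒ (312/400)^α = 0.61.
Take logs: α = ln 0.61 / ln(312/400) ≈ 1.98943.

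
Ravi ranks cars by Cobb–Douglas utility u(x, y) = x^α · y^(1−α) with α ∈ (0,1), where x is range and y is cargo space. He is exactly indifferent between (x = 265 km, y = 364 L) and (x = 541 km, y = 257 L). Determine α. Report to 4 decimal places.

α ≈ 0.3278

The Cobb–Douglas utilities coincide, so 265^α·364^(1−α) = 541^α·257^(1−α).
Taking logs: α·ln 265 + (1−α)·ln 364 = α·ln 541 + (1−α)·ln 257, i.e. α·-0.7136895 = (1−α)·-0.3480778.
Thus α·(-1.0617673) = -0.3480778, so α = -0.3480778/-1.0617673 ≈ 0.3278.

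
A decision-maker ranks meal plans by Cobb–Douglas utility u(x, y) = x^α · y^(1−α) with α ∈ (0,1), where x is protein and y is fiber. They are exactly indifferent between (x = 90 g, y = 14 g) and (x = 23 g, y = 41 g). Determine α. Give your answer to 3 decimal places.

α ≈ 0.441

Set the two utilities equal: 90^α·14^(1−α) = 23^α·41^(1−α).
Rearrange to (90/23)^α = (41/14)^(1−α) and take logs: α·1.364315 = (1−α)·1.074515.
With A = 1.364315 and B = 1.074515: α·A = (1−α)·B, so α = B/(A+B) = 1.074515/2.438830 ≈ 0.441.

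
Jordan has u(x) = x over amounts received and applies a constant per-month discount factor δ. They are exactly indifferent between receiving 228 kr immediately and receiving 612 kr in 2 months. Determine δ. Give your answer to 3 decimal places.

δ ≈ 0.610

The payoff in 2 months is discounted by δ^2, so u(228) = δ^2·u(612) and δ^2 = u(228)/u(612).
With u(x) = x: δ^2 = 228/612 = 0.37255.
Taking the square root: δ = 0.37255^(1/2) ≈ 0.610.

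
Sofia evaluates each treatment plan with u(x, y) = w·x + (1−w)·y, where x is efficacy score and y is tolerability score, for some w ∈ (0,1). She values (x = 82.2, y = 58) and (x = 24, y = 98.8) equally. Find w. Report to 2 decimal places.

Equating utilities: w·82.2 + (1−w)·58 = w·24 + (1−w)·98.8.
Collecting terms: w·58.2 = (1−w)·40.8.
Hence w = 40.8/(58.2+40.8) = 40.8/99 = 0.41.

w = 0.41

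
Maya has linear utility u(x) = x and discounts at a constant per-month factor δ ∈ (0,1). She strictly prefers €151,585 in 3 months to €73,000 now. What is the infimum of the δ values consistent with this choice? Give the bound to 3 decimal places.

Comparing present values: 73000 < δ^3·151585.
So δ^3 > 73000/151585 = 0.48158; taking the cube root of both positive sides preserves the inequality.
δ > 0.48158^(1/3) = 0.784.

δ > 0.784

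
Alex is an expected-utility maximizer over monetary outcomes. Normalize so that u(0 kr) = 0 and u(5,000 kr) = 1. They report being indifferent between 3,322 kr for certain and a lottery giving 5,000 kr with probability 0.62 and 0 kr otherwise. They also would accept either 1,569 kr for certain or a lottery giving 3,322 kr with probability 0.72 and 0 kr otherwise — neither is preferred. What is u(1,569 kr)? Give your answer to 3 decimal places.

From the first indifference, u(3,322 kr) = 0.62·u(5,000 kr) + 0.38·u(0 kr) = 0.62·1 + 0.38·0 = 0.62.
Then u(1,569 kr) = 0.72·u(3,322 kr) + 0.28·u(0 kr) = 0.72·0.62 + 0.28·0.00 = 0.4464.

0.446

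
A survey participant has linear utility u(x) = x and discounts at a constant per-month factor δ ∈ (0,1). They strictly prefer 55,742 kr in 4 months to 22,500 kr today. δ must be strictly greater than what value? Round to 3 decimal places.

Comparing present values: 22500 < δ^4·55742.
Hence δ^4 > 22500/55742 = 0.40365, and x ↦ x^(1/4) is increasing on (0,∞).
δ > 0.40365^(1/4) = 0.797.

δ > 0.797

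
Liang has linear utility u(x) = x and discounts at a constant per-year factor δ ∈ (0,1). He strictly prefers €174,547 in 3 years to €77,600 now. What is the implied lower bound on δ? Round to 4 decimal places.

δ > 0.7632

Comparing present values: 77600 < δ^3·174547.
Dividing by 174547: δ^3 > 0.44458. Both sides are positive, so the cube root keeps the direction.
δ > (77600/174547)^(1/3) ≈ 0.7632.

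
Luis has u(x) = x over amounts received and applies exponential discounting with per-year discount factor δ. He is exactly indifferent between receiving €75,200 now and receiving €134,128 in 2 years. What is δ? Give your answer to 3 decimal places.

The payoff in 2 years is discounted by δ^2, so u(75200) = δ^2·u(134128) and δ^2 = u(75200)/u(134128).
With u(x) = x: δ^2 = 75200/134128 = 0.56066.
Hence δ = (0.56066)^(1/2) = 0.74877.

δ ≈ 0.749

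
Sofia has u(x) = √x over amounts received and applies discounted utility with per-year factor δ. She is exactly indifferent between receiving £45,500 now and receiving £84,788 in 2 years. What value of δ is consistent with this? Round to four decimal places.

δ ≈ 0.8559

Equating discounted utilities: u(45500) = δ^2·u(84788) ⇒ δ^2 = u(45500)/u(84788).
Since u(x) = √x, δ^2 = √(45500/84788) = 0.73255.
So δ = 0.73255^(1/2) ≈ 0.8559.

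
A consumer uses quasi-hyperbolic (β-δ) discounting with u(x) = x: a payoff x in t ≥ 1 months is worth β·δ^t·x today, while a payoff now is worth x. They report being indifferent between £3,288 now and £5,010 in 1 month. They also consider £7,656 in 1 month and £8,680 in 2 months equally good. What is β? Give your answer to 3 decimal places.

β ≈ 0.744

The second indifference involves only future payoffs, so β cancels: β·δ^1·7656 = β·δ^2·8680, giving δ = 7656/8680 = 0.88203.
Now use the now-vs-future pair: 3288 = β·δ·5010 gives β = 3288/(0.88203·5010) ≈ 0.744.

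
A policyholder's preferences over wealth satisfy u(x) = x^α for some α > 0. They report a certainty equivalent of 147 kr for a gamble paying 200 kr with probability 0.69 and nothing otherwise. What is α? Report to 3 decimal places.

Since u(0) = 0, the lottery's EU is 0.69·200^α.
Setting u(147) equal to that: 147^α = 0.69·200^α ⇒ (147/200)^α = 0.69.
α = ln(0.69) / ln(147/200) = -0.371064/-0.307885 ≈ 1.205.

α ≈ 1.205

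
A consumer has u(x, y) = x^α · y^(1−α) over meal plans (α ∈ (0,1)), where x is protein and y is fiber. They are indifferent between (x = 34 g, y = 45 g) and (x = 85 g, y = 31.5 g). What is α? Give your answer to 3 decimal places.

α ≈ 0.280

The Cobb–Douglas utilities coincide, so 34^α·45^(1−α) = 85^α·31.5^(1−α).
Rearrange to (34/85)^α = (31.5/45)^(1−α) and take logs: α·-0.916291 = (1−α)·-0.356675.
Thus α·(-1.272966) = -0.356675, so α = -0.356675/-1.272966 ≈ 0.280.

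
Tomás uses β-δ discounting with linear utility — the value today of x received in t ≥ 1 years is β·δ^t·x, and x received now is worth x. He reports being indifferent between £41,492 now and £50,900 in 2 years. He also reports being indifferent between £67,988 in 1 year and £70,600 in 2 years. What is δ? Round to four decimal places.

From the later pair, β·δ^1·67988 = β·δ^2·70600; dividing through, δ = 67988/70600 = 0.96300.

δ ≈ 0.9630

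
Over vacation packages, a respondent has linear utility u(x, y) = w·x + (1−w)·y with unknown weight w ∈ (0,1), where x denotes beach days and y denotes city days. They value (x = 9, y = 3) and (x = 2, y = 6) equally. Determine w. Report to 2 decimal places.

w = 0.30

u(9,3) = u(2,6) means w·9 + (1−w)·3 = w·2 + (1−w)·6.
Collecting terms: w·7 = (1−w)·3.
The marginal rate of substitution is 3/7, so w = 3/(7+3) = 0.30.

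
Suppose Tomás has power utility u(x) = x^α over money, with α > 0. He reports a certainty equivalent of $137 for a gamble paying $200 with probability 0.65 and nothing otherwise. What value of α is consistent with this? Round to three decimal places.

α ≈ 1.139

The lottery's expected utility is 0.65·u(200) + 0.35·u(0) = 0.65·200^α (since u(0) = 0 for α > 0).
Setting u(137) equal to that: 137^α = 0.65·200^α ⇒ (137/200)^α = 0.65.
Take logs: α = ln 0.65 / ln(137/200) ≈ 1.13862.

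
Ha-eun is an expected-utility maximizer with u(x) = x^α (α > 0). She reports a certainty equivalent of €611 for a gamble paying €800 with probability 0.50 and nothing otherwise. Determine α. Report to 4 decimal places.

α ≈ 2.5718

The lottery's expected utility is 0.50·u(800) + 0.50·u(0) = 0.50·800^α (since u(0) = 0 for α > 0).
Indifference: 611^α = 0.50·800^α, so (611/800)^α = 0.50.
Take logs: α = ln 0.50 / ln(611/800) ≈ 2.571834.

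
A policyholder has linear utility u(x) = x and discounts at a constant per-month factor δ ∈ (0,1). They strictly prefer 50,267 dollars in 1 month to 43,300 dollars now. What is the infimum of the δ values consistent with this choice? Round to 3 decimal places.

The preference means 43300 < δ·50267.
So δ > 43300/50267 = 0.86140.

δ > 0.861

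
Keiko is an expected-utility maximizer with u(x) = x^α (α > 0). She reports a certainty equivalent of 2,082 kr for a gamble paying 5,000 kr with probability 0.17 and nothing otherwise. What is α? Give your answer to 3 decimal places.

Since u(0) = 0, the lottery's EU is 0.17·5000^α.
Indifference: 2082^α = 0.17·5000^α, so (2082/5000)^α = 0.17.
α = ln(0.17) / ln(2082/5000) = -1.771957/-0.876109 ≈ 2.023.

α ≈ 2.023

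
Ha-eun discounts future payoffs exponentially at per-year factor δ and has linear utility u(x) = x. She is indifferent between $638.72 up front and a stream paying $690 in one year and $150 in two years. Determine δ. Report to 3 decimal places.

δ ≈ 0.790

The stream is worth 690δ + 150δ² today, so 690δ + 150δ² = 638.72.
Rearranged: 150δ² + 690δ − 638.72 = 0.
δ = (−690 + √(690² + 4·150·638.72)) / (2·150) = (−690 + √859332.00) / 300 ≈ 0.790.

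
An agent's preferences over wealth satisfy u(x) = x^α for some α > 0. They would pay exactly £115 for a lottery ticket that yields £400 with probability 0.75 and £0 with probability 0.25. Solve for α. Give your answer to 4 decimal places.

EU(lottery) = 0.75·400^α + 0.25·0 = 0.75·400^α.
Setting u(115) equal to that: 115^α = 0.75·400^α ⇒ (115/400)^α = 0.75.
Take logs: α = ln 0.75 / ln(115/400) ≈ 0.230786.

α ≈ 0.2308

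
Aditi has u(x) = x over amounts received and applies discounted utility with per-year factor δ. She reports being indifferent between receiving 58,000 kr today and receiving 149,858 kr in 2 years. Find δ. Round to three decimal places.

δ ≈ 0.622

Equating discounted utilities: u(58000) = δ^2·u(149858) ⇒ δ^2 = u(58000)/u(149858).
With u(x) = x: δ^2 = 58000/149858 = 0.38703.
Taking the square root: δ = 0.38703^(1/2) ≈ 0.622.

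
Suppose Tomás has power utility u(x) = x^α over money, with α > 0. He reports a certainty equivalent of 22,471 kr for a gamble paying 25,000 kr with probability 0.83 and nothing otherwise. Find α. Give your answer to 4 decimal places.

α ≈ 1.7471

The lottery's expected utility is 0.83·u(25000) + 0.17·u(0) = 0.83·25000^α (since u(0) = 0 for α > 0).
Indifference: 22471^α = 0.83·25000^α, so (22471/25000)^α = 0.83.
Take logs: α = ln 0.83 / ln(22471/25000) ≈ 1.747109.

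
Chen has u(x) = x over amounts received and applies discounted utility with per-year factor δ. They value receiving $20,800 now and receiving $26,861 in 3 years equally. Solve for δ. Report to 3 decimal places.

Indifference means u(20800) = δ^3 · u(26861), so δ^3 = u(20800)/u(26861).
With u(x) = x: δ^3 = 20800/26861 = 0.77436.
So δ = 0.77436^(1/3) ≈ 0.918.

δ ≈ 0.918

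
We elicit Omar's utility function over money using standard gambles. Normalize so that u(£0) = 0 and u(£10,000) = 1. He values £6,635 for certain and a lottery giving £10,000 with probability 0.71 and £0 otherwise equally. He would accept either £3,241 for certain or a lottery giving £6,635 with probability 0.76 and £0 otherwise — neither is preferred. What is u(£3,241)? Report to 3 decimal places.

The first gamble pins u(£6,635): it must equal 0.71·1 + 0.29·0 = 0.71.
Chaining: u(£3,241) = 0.76·0.71 + 0.24·0.00 = 0.5396.

0.540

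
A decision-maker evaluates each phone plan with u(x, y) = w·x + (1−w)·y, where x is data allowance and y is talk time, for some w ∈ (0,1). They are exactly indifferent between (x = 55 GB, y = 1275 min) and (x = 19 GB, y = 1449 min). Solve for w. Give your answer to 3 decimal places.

w = 0.829

Equating utilities: w·55 + (1−w)·1275 = w·19 + (1−w)·1449.
w·(55−19) = (1−w)·(1449−1275), i.e. w·36 = (1−w)·174.
Hence w = 174/(36+174) = 174/210 = 0.829.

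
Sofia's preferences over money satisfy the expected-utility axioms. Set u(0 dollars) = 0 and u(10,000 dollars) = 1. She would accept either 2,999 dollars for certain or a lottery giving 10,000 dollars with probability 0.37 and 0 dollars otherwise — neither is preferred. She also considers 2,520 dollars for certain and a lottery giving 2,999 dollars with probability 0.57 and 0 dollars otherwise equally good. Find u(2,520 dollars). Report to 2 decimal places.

0.21

The first gamble pins u(2,999 dollars): it must equal 0.37·1 + 0.63·0 = 0.37.
The second indifference gives u(2,520 dollars) = 0.57·u(2,999 dollars) + 0.43·u(0 dollars) = 0.57·0.37 + 0.43·0.00 = 0.2109.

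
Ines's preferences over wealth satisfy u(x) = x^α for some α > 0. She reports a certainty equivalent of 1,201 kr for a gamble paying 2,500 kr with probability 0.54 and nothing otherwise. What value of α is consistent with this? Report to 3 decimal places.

α ≈ 0.840

Since u(0) = 0, the lottery's EU is 0.54·2500^α.
Indifference: 1201^α = 0.54·2500^α, so (1201/2500)^α = 0.54.
Take logs: α = ln 0.54 / ln(1201/2500) ≈ 0.84048.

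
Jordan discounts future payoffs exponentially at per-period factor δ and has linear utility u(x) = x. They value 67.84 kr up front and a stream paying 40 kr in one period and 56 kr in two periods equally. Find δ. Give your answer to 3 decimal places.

Present value of the stream is 40·δ + 56·δ². Indifference gives 40δ + 56δ² = 67.84.
So 56δ² + 40δ − 67.84 = 0.
The positive root is δ = [−40 + √(40² + 4·56·67.84)] / (2·56) = (−40 + 129.600)/112 ≈ 0.800.

δ ≈ 0.800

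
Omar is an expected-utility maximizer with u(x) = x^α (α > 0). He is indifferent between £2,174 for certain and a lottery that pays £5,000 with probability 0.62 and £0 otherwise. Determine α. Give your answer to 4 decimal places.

Since u(0) = 0, the lottery's EU is 0.62·5000^α.
Indifference: 2174^α = 0.62·5000^α, so (2174/5000)^α = 0.62.
Taking logs: α·ln(2174/5000) = ln(0.62), so α = -0.4780358 / -0.8328691 ≈ 0.5740.

α ≈ 0.5740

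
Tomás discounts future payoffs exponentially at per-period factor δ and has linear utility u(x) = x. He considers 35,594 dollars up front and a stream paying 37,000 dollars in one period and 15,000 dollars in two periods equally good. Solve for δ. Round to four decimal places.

δ ≈ 0.7400

Present value of the stream is 37000·δ + 15000·δ². Indifference gives 37000δ + 15000δ² = 35594.
So 15000δ² + 37000δ − 35594 = 0.
The positive root is δ = [−37000 + √(37000² + 4·15000·35594)] / (2·15000) = (−37000 + 59200.000)/30000 ≈ 0.7400.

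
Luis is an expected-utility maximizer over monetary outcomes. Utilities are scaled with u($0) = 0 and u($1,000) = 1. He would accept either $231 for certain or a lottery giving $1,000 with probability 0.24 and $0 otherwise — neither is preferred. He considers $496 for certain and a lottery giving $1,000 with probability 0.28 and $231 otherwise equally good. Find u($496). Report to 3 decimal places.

0.453

The first gamble pins u($231): it must equal 0.24·1 + 0.76·0 = 0.24.
Chaining: u($496) = 0.28·1.00 + 0.72·0.24 = 0.4528.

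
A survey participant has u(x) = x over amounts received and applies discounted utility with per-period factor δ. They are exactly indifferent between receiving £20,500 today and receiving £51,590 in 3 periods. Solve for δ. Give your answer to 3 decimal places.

δ ≈ 0.735

Indifference means u(20500) = δ^3 · u(51590), so δ^3 = u(20500)/u(51590).
With u(x) = x: δ^3 = 20500/51590 = 0.39736.
So δ = 0.39736^(1/3) ≈ 0.735.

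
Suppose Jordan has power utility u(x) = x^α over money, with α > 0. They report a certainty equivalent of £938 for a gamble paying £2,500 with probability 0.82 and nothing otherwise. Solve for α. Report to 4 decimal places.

α ≈ 0.2024

The lottery's expected utility is 0.82·u(2500) + 0.18·u(0) = 0.82·2500^α (since u(0) = 0 for α > 0).
Indifference: 938^α = 0.82·2500^α, so (938/2500)^α = 0.82.
Taking logs: α·ln(938/2500) = ln(0.82), so α = -0.1984509 / -0.9802961 ≈ 0.2024.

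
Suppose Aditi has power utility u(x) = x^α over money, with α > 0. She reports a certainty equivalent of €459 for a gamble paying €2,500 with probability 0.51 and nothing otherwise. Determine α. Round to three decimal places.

EU(lottery) = 0.51·2500^α + 0.49·0 = 0.51·2500^α.
Setting u(459) equal to that: 459^α = 0.51·2500^α ⇒ (459/2500)^α = 0.51.
α = ln(0.51) / ln(459/2500) = -0.673345/-1.694996 ≈ 0.397.

α ≈ 0.397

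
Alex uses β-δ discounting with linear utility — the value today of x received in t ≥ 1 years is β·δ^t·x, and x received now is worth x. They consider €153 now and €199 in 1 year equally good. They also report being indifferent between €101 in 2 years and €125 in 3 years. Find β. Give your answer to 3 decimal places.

β ≈ 0.952

Both payoffs in the second observation are in the future, so β drops out: δ^2·101 = δ^3·125 ⇒ δ = 101/125 = 0.80800.
Substituting δ into 153 = β·δ·199: β = 153/(160.792) ≈ 0.952.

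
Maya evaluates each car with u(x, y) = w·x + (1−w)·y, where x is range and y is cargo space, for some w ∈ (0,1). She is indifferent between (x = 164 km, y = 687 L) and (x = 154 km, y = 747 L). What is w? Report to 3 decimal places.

w = 0.857

Indifference: w·164 + (1−w)·687 = w·154 + (1−w)·747.
Collecting terms: w·10 = (1−w)·60.
So w/(1−w) = 60/10 = 6.0000, giving w = 60/(10+60) = 0.857.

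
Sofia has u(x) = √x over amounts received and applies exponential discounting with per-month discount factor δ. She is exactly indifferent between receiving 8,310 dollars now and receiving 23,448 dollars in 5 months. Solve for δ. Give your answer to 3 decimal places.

The payoff in 5 months is discounted by δ^5, so u(8310) = δ^5·u(23448) and δ^5 = u(8310)/u(23448).
With u(x) = √x: δ^5 = √8310/√23448 = √(8310/23448) = 0.59532.
Hence δ = (0.59532)^(1/5) = 0.90147.

δ ≈ 0.901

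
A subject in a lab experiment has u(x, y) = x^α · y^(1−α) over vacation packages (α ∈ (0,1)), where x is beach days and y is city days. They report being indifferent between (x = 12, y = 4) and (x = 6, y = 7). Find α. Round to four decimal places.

α ≈ 0.4467

Set the two utilities equal: 12^α·4^(1−α) = 6^α·7^(1−α).
Taking logs: α·ln 12 + (1−α)·ln 4 = α·ln 6 + (1−α)·ln 7, i.e. α·0.6931472 = (1−α)·0.5596158.
With A = 0.6931472 and B = 0.5596158: α·A = (1−α)·B, so α = B/(A+B) = 0.5596158/1.2527630 ≈ 0.4467.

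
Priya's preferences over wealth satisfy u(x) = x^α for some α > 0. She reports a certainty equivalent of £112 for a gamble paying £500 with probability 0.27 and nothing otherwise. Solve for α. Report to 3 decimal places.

EU(lottery) = 0.27·500^α + 0.73·0 = 0.27·500^α.
Indifference: 112^α = 0.27·500^α, so (112/500)^α = 0.27.
Taking logs: α·ln(112/500) = ln(0.27), so α = -1.309333 / -1.496109 ≈ 0.875.

α ≈ 0.875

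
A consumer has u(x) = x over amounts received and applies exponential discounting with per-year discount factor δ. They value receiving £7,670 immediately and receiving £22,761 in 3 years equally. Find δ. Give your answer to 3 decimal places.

δ ≈ 0.696

The payoff in 3 years is discounted by δ^3, so u(7670) = δ^3·u(22761) and δ^3 = u(7670)/u(22761).
With u(x) = x: δ^3 = 7670/22761 = 0.33698.
Taking the cube root: δ = 0.33698^(1/3) ≈ 0.696.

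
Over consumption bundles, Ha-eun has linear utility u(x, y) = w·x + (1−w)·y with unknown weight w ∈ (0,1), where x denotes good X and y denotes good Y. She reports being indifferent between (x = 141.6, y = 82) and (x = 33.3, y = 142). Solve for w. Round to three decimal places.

w = 0.357

Indifference: w·141.6 + (1−w)·82 = w·33.3 + (1−w)·142.
Rearranging, 108.3·w − 60·(1−w) = 0.
Hence w = 60/(108.3+60) = 60/168.3 = 0.357.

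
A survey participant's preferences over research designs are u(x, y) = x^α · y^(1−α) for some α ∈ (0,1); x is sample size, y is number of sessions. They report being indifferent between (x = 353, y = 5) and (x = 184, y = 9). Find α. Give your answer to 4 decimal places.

Indifference: 353^α · 5^(1−α) = 184^α · 9^(1−α).
Taking logs: α·ln 353 + (1−α)·ln 5 = α·ln 184 + (1−α)·ln 9, i.e. α·0.6515323 = (1−α)·0.5877867.
Thus α·(1.2393190) = 0.5877867, so α = 0.5877867/1.2393190 ≈ 0.4743.

α ≈ 0.4743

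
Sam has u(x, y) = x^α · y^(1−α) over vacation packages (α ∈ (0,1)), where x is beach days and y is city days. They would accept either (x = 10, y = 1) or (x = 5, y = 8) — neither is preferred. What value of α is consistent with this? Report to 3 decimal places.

α ≈ 0.750

The Cobb–Douglas utilities coincide, so 10^α·1^(1−α) = 5^α·8^(1−α).
(10/5)^α = (8/1)^(1−α); take logs: α·ln(10/5) = (1−α)·ln(8/1), i.e. α·0.693147 = (1−α)·2.079442.
With A = 0.693147 and B = 2.079442: α·A = (1−α)·B, so α = B/(A+B) = 2.079442/2.772589 ≈ 0.750.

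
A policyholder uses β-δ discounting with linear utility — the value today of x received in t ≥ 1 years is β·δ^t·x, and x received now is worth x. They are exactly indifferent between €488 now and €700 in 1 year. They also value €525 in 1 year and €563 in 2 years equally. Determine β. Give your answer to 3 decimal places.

Both payoffs in the second observation are in the future, so β drops out: δ^1·525 = δ^2·563 ⇒ δ = 525/563 = 0.93250.
Substituting δ into 488 = β·δ·700: β = 488/(652.753) ≈ 0.748.

β ≈ 0.748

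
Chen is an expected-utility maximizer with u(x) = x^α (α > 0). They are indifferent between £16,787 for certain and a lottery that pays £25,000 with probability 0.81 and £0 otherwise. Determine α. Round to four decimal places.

EU(lottery) = 0.81·25000^α + 0.19·0 = 0.81·25000^α.
Indifference: 16787^α = 0.81·25000^α, so (16787/25000)^α = 0.81.
Taking logs: α·ln(16787/25000) = ln(0.81), so α = -0.2107210 / -0.3982710 ≈ 0.5291.

α ≈ 0.5291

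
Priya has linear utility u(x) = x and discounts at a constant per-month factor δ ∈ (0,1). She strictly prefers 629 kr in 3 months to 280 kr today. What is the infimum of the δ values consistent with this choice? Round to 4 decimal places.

Under u(x) = x this choice says 280 < δ^3·629.
So δ^3 > 280/629 = 0.44515; taking the cube root of both positive sides preserves the inequality.
δ > (280/629)^(1/3) ≈ 0.7635.

δ > 0.7635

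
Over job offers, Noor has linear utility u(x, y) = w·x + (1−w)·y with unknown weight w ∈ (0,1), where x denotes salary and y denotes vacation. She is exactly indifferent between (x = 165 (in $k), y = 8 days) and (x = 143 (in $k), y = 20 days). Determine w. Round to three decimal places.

u(165,8) = u(143,20) means w·165 + (1−w)·8 = w·143 + (1−w)·20.
Collecting terms: w·22 = (1−w)·12.
Hence w = 12/(22+12) = 12/34 = 0.353.

w = 0.353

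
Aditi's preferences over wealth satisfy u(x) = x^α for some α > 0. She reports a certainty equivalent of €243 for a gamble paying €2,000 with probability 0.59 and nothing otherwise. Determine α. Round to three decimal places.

EU(lottery) = 0.59·2000^α + 0.41·0 = 0.59·2000^α.
Equating: 243^α = 0.59·2000^α, i.e. 0.1215^α = 0.59.
Take logs: α = ln 0.59 / ln(243/2000) ≈ 0.25032.

α ≈ 0.250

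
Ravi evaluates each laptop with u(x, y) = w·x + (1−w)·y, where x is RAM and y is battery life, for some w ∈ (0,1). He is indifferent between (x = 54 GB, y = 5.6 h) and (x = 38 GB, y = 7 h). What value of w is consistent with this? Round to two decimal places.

w = 0.08

Indifference: w·54 + (1−w)·5.6 = w·38 + (1−w)·7.
Rearranging, 16·w − 1.4·(1−w) = 0.
Hence w = 1.4/(16+1.4) = 1.4/17.4 = 0.08.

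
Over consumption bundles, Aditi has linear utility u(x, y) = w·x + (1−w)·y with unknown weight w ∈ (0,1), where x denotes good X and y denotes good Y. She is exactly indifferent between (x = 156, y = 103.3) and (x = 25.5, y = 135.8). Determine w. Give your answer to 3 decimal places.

Indifference: w·156 + (1−w)·103.3 = w·25.5 + (1−w)·135.8.
Rearranging, 130.5·w − 32.5·(1−w) = 0.
The marginal rate of substitution is 32.5/130.5, so w = 32.5/(130.5+32.5) = 0.199.

w = 0.199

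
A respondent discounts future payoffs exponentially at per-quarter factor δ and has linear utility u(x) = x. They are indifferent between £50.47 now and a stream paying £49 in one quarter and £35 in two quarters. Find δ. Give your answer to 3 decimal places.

Equating present values: 50.47 = 49δ + 35δ².
Rearranged: 35δ² + 49δ − 50.47 = 0.
δ = (−49 + √(49² + 4·35·50.47)) / (2·35) = (−49 + √9466.80) / 70 ≈ 0.690.

δ ≈ 0.690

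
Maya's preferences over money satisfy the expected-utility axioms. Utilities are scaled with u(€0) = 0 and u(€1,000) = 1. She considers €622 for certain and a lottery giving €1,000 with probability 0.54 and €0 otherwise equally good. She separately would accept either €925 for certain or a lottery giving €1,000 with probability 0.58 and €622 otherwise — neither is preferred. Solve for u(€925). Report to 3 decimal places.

0.807

First, u(€622) = 0.54·u(€1,000) + 0.46·u(€0) = 0.54.
Then u(€925) = 0.58·u(€1,000) + 0.42·u(€622) = 0.58·1.00 + 0.42·0.54 = 0.8068.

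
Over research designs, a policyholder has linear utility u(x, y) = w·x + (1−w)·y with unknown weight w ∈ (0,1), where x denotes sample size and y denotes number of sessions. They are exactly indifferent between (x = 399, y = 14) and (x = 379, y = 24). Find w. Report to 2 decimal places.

w = 0.33

Indifference: w·399 + (1−w)·14 = w·379 + (1−w)·24.
Rearranging, 20·w − 10·(1−w) = 0.
The marginal rate of substitution is 10/20, so w = 10/(20+10) = 0.33.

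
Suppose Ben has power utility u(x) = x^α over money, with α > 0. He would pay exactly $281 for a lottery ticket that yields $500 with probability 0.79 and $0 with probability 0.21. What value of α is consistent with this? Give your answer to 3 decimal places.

EU(lottery) = 0.79·500^α + 0.21·0 = 0.79·500^α.
Indifference: 281^α = 0.79·500^α, so (281/500)^α = 0.79.
Taking logs: α·ln(281/500) = ln(0.79), so α = -0.235722 / -0.576253 ≈ 0.409.

α ≈ 0.409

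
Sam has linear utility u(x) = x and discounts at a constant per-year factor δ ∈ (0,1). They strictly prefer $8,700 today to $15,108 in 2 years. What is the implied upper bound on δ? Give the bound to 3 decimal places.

Comparing present values: 8700 > δ^2·15108.
So δ^2 < 8700/15108 = 0.57585; taking the square root of both positive sides preserves the inequality.
δ < 0.57585^(1/2) = 0.759.

δ < 0.759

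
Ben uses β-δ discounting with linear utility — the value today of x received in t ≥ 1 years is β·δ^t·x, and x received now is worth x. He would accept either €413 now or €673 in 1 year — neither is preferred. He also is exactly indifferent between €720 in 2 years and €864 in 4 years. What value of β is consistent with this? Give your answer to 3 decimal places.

β ≈ 0.672

The second indifference involves only future payoffs, so β cancels: β·δ^2·720 = β·δ^4·864, giving δ^2 = 720/864 = 0.83333, so δ = 0.91287.
The first indifference: 413 = β·δ·673, so β = 413/(δ·673) = 413/(0.91287·673) ≈ 0.672.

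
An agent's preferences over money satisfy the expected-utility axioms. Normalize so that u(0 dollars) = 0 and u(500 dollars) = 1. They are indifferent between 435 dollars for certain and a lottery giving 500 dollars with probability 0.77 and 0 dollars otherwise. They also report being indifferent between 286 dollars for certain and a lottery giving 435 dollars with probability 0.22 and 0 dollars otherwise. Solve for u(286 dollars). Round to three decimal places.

From the first indifference, u(435 dollars) = 0.77·u(500 dollars) + 0.23·u(0 dollars) = 0.77·1 + 0.23·0 = 0.77.
The second indifference gives u(286 dollars) = 0.22·u(435 dollars) + 0.78·u(0 dollars) = 0.22·0.77 + 0.78·0.00 = 0.1694.

0.169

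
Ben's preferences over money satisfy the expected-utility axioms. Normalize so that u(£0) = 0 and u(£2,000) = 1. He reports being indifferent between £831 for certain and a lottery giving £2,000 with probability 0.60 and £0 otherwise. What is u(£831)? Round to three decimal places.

The indifference gives u(£831) = 0.60·u(£2,000) + 0.40·u(£0) = 0.60·1 + 0.40·0 = 0.60.

0.600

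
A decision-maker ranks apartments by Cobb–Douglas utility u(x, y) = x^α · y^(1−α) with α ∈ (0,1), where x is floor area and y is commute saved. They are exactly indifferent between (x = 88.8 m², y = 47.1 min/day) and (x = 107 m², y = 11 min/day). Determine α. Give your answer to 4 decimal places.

α ≈ 0.8864

The Cobb–Douglas utilities coincide, so 88.8^α·47.1^(1−α) = 107^α·11^(1−α).
(88.8/107)^α = (11/47.1)^(1−α); take logs: α·ln(88.8/107) = (1−α)·ln(11/47.1), i.e. α·-0.1864422 = (1−α)·-1.4543777.
So α/(1−α) = (-1.4543777)/(-0.1864422) = 7.8006894, and α = 7.8006894/8.8006894 ≈ 0.8864.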